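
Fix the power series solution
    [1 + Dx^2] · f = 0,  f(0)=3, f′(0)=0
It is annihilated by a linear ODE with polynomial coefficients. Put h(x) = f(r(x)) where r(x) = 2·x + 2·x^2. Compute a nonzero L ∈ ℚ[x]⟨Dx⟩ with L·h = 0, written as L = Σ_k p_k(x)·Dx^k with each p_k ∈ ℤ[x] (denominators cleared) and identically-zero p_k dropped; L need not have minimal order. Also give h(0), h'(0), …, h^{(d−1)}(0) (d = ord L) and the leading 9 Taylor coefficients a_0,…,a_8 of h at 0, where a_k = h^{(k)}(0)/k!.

L = (4 + 24·x + 48·x^2 + 32·x^3) - 2·Dx + (1 + 2·x)·Dx^2  (order 2).
h: a_k = 3, 0, -6, -12, -4, 8, 176/15, 32/5, -208/105, …
ICs: h(0) = 3, h′(0) = 0.

f: a_k = 3, 0, -3/2, 0, 1/8, 0, -1/240, 0, 1/13440, …
Substitute x→r, Dx→(1/r')Dx; clear ⇒ L₀.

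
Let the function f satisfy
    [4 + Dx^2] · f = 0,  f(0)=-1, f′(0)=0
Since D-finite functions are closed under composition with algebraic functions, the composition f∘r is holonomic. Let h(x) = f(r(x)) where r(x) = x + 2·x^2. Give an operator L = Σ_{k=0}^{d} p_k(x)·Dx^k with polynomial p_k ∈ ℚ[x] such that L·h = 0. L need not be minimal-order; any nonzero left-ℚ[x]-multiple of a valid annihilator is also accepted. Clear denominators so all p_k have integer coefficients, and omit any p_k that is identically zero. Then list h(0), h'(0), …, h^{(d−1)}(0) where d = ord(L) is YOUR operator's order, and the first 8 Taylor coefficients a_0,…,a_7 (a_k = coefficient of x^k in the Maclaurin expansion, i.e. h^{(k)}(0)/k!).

L = (4 + 48·x + 192·x^2 + 256·x^3) - 4·Dx + (1 + 4·x)·Dx^2  (order 2).
h: a_k = -1, 0, 2, 8, 22/3, -16/3, -716/45, -304/15, …
ICs: h(0) = -1, h′(0) = 0.

f: a_k = -1, 0, 2, 0, -2/3, 0, 4/45, 0, …
Substitute x→r, Dx→(1/r')Dx; clear ⇒ L₀.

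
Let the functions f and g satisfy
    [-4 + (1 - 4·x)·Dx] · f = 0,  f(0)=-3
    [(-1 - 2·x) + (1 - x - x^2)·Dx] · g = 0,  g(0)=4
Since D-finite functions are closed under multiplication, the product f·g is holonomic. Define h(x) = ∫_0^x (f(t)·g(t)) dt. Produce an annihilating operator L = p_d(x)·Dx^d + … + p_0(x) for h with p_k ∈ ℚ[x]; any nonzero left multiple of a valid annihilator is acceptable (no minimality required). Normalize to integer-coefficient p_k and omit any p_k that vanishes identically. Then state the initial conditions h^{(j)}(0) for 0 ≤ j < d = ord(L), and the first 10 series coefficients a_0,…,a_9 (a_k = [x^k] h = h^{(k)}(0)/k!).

f: a_k = -3, -12, -48, -192, -768, -3072, -12288, -49152, -196608, -786432, …
g: a_k = 4, 4, 8, 12, 20, 32, 52, 84, 136, 220, …
Sym-product of L_f,L_g gives L₀ (≤ ord 1).
h=∫h₀ ⇒ L = L₀·Dx.
L = (-5 + 6·x + 12·x^2)·Dx + (1 - 5·x + 3·x^2 + 4·x^3)·Dx^2  (order 2).
h: a_k = 0, -12, -30, -88, -273, -4428/5, -2968, -71388/7, -71451/2, -381208/3, …
ICs: h(0) = 0, h′(0) = -12.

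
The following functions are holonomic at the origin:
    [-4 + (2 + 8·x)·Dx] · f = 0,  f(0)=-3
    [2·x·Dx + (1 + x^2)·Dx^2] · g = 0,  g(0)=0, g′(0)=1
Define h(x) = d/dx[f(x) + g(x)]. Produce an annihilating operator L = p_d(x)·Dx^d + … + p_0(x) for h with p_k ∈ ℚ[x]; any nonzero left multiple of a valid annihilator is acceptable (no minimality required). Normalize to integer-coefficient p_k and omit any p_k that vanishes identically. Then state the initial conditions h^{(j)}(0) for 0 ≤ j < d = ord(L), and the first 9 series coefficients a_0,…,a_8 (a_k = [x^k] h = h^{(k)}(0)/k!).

L = (-2 - 20·x + 6·x^2 + 12·x^3) + (-7 - 8·x - 25·x^2 + 24·x^3 + 42·x^4)·Dx + (-1 - 3·x + 6·x^2 + 9·x^3 + 7·x^4 + 12·x^5)·Dx^2  (order 2).
h: a_k = -5, 12, -37, 120, -419, 1512, -5545, 20592, -77219, …
ICs: h(0) = -5, h′(0) = 12.

f: a_k = -3, -6, 6, -12, 30, -84, 252, -792, 2574, …
g: a_k = 0, 1, 0, -1/3, 0, 1/5, 0, -1/7, 0, …
L₀ := lclm(L_f,L_g); ord L₀ ≤ 1+2.
Derive L from L₀ (diff closure).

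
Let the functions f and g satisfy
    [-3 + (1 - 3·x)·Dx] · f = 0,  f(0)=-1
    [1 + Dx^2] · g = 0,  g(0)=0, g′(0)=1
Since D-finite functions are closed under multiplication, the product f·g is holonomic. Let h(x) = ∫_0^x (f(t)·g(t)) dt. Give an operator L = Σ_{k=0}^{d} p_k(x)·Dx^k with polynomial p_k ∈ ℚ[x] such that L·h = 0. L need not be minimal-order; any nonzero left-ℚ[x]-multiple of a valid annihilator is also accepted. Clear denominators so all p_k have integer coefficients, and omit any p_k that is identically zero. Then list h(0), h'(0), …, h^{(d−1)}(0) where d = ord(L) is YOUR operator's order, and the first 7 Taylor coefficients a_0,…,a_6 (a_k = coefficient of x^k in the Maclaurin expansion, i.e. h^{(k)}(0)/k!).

f: a_k = -1, -3, -9, -27, -81, -243, -729, …
g: a_k = 0, 1, 0, -1/6, 0, 1/120, 0, …
f·g: L₀ = L_f ⊗_s L_g, ord ≤ 1·2.
h=∫h₀ ⇒ L = L₀·Dx.
L = (-1 + 3·x)·Dx + 6·Dx^2 + (-1 + 3·x)·Dx^3  (order 3).
h: a_k = 0, 0, -1/2, -1, -53/24, -53/10, -9541/720, …
ICs: h(0) = 0, h′(0) = 0, h′′(0) = -1.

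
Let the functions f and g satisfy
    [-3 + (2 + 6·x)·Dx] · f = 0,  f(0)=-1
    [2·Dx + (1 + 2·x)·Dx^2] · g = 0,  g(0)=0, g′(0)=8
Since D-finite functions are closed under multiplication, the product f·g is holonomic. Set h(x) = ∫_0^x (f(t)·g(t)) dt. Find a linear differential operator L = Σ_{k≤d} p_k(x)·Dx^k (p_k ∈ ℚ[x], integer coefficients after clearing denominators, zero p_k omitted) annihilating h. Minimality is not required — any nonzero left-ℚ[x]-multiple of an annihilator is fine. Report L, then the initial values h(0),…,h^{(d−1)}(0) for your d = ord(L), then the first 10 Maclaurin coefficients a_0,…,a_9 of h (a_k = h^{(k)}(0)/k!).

f: a_k = -1, -3/2, 9/8, -27/16, 405/128, -1701/256, 15309/1024, -72171/2048, 2814669/32768, -14073345/65536, …
g: a_k = 0, 8, -8, 32/3, -16, 128/5, -128/3, 512/7, -128, 2048/9, …
f·g: L₀ = L_f ⊗_s L_g, ord ≤ 1·2.
Integrate: L := L₀·Dx.
L = (15 + 18·x)·Dx + (-4 - 12·x)·Dx^2 + (4 + 32·x + 84·x^2 + 72·x^3)·Dx^3  (order 3).
h: a_k = 0, 0, -4, -4/3, 31/12, -9/2, 3937/480, -52897/3360, 1134179/35840, -5339567/80640, …
ICs: h(0) = 0, h′(0) = 0, h′′(0) = -8.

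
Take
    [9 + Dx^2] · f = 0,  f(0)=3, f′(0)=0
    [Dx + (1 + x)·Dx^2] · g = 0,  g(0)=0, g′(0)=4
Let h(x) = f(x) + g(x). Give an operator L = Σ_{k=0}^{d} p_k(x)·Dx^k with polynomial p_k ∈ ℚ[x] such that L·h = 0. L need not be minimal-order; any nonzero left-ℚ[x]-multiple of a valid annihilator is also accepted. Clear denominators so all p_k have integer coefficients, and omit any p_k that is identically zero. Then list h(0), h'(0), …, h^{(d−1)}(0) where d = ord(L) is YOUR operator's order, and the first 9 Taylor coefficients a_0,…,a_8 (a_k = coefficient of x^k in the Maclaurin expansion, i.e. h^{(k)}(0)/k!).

f: a_k = 3, 0, -27/2, 0, 81/8, 0, -243/80, 0, 2187/4480, …
g: a_k = 0, 4, -2, 4/3, -1, 4/5, -2/3, 4/7, -1/2, …
L₀ := lclm(L_f,L_g); ord L₀ ≤ 2+2.
L = (135 + 162·x + 81·x^2)·Dx + (99 + 261·x + 243·x^2 + 81·x^3)·Dx^2 + (15 + 18·x + 9·x^2)·Dx^3 + (11 + 29·x + 27·x^2 + 9·x^3)·Dx^4  (order 4).
h: a_k = 3, 4, -31/2, 4/3, 73/8, 4/5, -889/240, 4/7, -53/4480, …
ICs: h(0) = 3, h′(0) = 4, h′′(0) = -31, h′′′(0) = 8.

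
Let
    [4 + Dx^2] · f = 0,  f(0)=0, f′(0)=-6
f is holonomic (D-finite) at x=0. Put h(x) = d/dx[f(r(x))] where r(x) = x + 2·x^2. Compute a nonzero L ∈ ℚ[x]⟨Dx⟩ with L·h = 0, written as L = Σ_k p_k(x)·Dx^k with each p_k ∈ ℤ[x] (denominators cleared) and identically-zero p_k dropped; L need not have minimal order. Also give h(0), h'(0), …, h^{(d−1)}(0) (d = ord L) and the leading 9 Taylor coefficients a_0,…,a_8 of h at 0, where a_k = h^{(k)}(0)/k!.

f: a_k = 0, -6, 0, 4, 0, -4/5, 0, 8/105, 0, …
L₀ from L_f via x↦r, Dx↦r'^{-1}Dx.
Derive L from L₀ (diff closure).
L = (52 + 64·x + 384·x^2 + 1024·x^3 + 1024·x^4) + (-12 - 48·x)·Dx + (1 + 8·x + 16·x^2)·Dx^2  (order 2).
h: a_k = -6, -24, 12, 96, 236, 144, -3352/15, -7552/15, -54436/105, …
ICs: h(0) = -6, h′(0) = -24.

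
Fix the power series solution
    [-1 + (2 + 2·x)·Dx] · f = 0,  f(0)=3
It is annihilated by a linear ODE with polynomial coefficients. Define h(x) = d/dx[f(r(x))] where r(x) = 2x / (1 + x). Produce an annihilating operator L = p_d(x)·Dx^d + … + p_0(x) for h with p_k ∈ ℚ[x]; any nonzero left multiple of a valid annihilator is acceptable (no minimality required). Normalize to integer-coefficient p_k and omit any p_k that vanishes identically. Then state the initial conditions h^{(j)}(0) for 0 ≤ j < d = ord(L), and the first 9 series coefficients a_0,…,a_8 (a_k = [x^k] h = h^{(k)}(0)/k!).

L = (-3 - 6·x) + (-1 - 4·x - 3·x^2)·Dx  (order 1).
h: a_k = 3, -9, 45/2, -111/2, 1125/8, -2943/8, 15813/16, -43335/16, 963873/128, …
ICs: h(0) = 3.

f: a_k = 3, 3/2, -3/8, 3/16, -15/128, 21/256, -63/1024, 99/2048, -1287/32768, …
Change of var in L_f (x↦r) gives L₀.
Derive L from L₀ (diff closure).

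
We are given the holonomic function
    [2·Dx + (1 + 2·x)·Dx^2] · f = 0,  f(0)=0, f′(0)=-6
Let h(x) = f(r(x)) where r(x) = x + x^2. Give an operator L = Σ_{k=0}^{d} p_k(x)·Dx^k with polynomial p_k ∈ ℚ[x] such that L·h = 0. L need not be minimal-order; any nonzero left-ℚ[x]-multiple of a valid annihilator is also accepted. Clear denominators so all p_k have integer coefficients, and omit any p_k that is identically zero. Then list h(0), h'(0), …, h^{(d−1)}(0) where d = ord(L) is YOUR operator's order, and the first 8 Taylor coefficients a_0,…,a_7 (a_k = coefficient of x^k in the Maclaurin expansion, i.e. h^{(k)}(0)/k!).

L = (4·x + 4·x^2)·Dx + (1 + 4·x + 6·x^2 + 4·x^3)·Dx^2  (order 2).
h: a_k = 0, -6, 0, 4, -6, 24/5, 0, -48/7, …
ICs: h(0) = 0, h′(0) = -6.

f: a_k = 0, -6, 6, -8, 12, -96/5, 32, -384/7, …
Substitute x→r, Dx→(1/r')Dx; clear ⇒ L₀.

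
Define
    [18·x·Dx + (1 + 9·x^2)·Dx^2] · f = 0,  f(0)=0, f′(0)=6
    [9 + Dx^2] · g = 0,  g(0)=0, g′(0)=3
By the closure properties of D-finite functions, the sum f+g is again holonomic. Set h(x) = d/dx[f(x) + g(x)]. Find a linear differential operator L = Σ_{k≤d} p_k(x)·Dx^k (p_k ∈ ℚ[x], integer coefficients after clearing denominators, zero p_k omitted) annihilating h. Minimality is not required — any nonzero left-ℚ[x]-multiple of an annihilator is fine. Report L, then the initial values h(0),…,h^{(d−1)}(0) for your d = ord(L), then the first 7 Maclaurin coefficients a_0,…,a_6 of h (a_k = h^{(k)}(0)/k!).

f: a_k = 0, 6, 0, -18, 0, 486/5, 0, …
g: a_k = 0, 3, 0, -9/2, 0, 81/40, 0, …
h₀=f+g: left-lcm gives L₀, ord ≤ 4.
h=h₀': d/dx-closure on L₀ ⇒ L.
L = (-1782·x + 20412·x^3 + 13122·x^5) + (-9 + 567·x^2 + 6561·x^4 + 6561·x^6)·Dx + (-198·x + 2268·x^3 + 1458·x^5)·Dx^2 + (-1 + 63·x^2 + 729·x^4 + 729·x^6)·Dx^3  (order 3).
h: a_k = 9, 0, -135/2, 0, 3969/8, 0, -350163/80, …
ICs: h(0) = 9, h′(0) = 0, h′′(0) = -135.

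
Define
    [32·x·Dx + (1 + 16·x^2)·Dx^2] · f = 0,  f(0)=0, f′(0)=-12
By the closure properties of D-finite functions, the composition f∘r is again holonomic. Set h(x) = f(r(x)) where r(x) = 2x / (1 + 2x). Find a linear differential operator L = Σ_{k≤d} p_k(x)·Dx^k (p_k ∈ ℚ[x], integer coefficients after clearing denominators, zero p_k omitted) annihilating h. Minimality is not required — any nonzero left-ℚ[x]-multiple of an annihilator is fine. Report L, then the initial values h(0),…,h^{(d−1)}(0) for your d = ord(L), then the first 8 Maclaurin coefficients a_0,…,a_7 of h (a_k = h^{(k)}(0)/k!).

f: a_k = 0, -12, 0, 64, 0, -3072/5, 0, 49152/7, …
L₀ from L_f via x↦r, Dx↦r'^{-1}Dx.
L = (4 + 136·x)·Dx + (1 + 4·x + 68·x^2)·Dx^2  (order 2).
h: a_k = 0, -24, 48, 416, -2880, -38784/5, 156416, -1116672/7, …
ICs: h(0) = 0, h′(0) = -24.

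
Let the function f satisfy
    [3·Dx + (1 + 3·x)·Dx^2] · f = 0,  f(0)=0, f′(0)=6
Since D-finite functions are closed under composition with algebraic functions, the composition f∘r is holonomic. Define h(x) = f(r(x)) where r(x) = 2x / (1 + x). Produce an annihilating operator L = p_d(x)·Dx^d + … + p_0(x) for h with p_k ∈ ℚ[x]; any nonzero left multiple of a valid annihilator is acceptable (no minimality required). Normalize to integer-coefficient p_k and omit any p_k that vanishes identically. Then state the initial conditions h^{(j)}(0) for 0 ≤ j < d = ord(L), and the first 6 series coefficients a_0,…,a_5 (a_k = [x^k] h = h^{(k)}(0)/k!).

L = (8 + 14·x)·Dx + (1 + 8·x + 7·x^2)·Dx^2  (order 2).
h: a_k = 0, 12, -48, 228, -1200, 33612/5, …
ICs: h(0) = 0, h′(0) = 12.

f: a_k = 0, 6, -9, 18, -81/2, 486/5, …
Substitute x→r, Dx→(1/r')Dx; clear ⇒ L₀.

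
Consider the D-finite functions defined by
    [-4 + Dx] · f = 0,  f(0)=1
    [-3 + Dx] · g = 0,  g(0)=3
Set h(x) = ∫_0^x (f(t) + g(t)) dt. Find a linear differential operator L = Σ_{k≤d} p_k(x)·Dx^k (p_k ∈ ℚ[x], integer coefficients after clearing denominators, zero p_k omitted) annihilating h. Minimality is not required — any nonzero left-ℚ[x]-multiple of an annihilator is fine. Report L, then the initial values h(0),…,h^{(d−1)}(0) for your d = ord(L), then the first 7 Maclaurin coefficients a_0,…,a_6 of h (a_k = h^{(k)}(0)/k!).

f: a_k = 1, 4, 8, 32/3, 32/3, 128/15, 256/45, …
g: a_k = 3, 9, 27/2, 27/2, 81/8, 243/40, 243/80, …
Weyl lclm of L_f,L_g ⇒ L₀ (ord ≤ 2).
Integrate: L := L₀·Dx.
L = 12·Dx - 7·Dx^2 + Dx^3  (order 3).
h: a_k = 0, 4, 13/2, 43/6, 145/24, 499/120, 1753/720, …
ICs: h(0) = 0, h′(0) = 4, h′′(0) = 13.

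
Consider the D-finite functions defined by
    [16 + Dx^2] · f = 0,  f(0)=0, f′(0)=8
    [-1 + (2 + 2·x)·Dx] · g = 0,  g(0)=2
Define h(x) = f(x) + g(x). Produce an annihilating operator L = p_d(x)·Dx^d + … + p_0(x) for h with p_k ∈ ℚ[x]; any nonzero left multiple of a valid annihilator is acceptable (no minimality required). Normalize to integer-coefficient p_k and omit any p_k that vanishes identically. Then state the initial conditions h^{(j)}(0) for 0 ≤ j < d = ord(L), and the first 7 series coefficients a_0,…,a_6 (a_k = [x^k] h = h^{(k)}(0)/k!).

f: a_k = 0, 8, 0, -64/3, 0, 256/15, 0, …
g: a_k = 2, 1, -1/4, 1/8, -5/64, 7/128, -21/512, …
L₀ := lclm(L_f,L_g); ord L₀ ≤ 2+1.
L = (-1072 - 2048·x - 1024·x^2) + (2016 + 6112·x + 6144·x^2 + 2048·x^3)·Dx + (-67 - 128·x - 64·x^2)·Dx^2 + (126 + 382·x + 384·x^2 + 128·x^3)·Dx^3  (order 3).
h: a_k = 2, 9, -1/4, -509/24, -5/64, 32873/1920, -21/512, …
ICs: h(0) = 2, h′(0) = 9, h′′(0) = -1/2.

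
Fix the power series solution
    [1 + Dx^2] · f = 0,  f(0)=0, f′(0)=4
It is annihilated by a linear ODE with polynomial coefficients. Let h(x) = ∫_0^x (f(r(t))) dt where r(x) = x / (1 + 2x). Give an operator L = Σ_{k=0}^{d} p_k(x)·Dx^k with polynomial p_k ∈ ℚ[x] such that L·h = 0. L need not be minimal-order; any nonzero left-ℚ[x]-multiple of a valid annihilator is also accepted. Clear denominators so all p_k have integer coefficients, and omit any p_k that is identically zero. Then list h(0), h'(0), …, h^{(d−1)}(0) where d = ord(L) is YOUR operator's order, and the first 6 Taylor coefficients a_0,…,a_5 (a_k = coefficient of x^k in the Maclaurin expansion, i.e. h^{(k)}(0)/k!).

L = Dx + (4 + 24·x + 48·x^2 + 32·x^3)·Dx^2 + (1 + 8·x + 24·x^2 + 32·x^3 + 16·x^4)·Dx^3  (order 3).
h: a_k = 0, 0, 2, -8/3, 23/6, -28/5, …
ICs: h(0) = 0, h′(0) = 0, h′′(0) = 4.

f: a_k = 0, 4, 0, -2/3, 0, 1/30, …
Substitute x→r, Dx→(1/r')Dx; clear ⇒ L₀.
h=∫₀ˣh₀: take L = L₀·Dx.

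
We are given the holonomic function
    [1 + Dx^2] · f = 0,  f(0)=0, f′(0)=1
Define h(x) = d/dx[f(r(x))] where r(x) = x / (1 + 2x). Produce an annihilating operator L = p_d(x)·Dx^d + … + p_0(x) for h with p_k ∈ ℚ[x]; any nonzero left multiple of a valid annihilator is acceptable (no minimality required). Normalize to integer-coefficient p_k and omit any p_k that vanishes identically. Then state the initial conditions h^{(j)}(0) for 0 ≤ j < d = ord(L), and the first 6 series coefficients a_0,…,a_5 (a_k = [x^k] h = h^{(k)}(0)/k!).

L = (25 + 96·x + 96·x^2) + (12 + 72·x + 144·x^2 + 96·x^3)·Dx + (1 + 8·x + 24·x^2 + 32·x^3 + 16·x^4)·Dx^2  (order 2).
h: a_k = 1, -4, 23/2, -28, 1441/24, -225/2, …
ICs: h(0) = 1, h′(0) = -4.

f: a_k = 0, 1, 0, -1/6, 0, 1/120, …
Substitute x→r, Dx→(1/r')Dx; clear ⇒ L₀.
Derive L from L₀ (diff closure).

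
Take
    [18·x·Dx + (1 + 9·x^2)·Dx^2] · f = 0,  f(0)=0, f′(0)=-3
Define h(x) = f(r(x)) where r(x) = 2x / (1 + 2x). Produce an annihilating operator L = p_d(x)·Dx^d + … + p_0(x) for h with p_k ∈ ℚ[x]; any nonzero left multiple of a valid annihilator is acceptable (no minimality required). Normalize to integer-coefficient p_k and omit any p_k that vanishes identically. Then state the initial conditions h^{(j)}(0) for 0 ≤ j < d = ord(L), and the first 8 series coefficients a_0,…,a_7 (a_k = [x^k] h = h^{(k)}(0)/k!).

L = (4 + 80·x)·Dx + (1 + 4·x + 40·x^2)·Dx^2  (order 2).
h: a_k = 0, -6, 12, 48, -384, 384/5, 9984, -254976/7, …
ICs: h(0) = 0, h′(0) = -6.

f: a_k = 0, -3, 0, 9, 0, -243/5, 0, 2187/7, …
L₀ from L_f via x↦r, Dx↦r'^{-1}Dx.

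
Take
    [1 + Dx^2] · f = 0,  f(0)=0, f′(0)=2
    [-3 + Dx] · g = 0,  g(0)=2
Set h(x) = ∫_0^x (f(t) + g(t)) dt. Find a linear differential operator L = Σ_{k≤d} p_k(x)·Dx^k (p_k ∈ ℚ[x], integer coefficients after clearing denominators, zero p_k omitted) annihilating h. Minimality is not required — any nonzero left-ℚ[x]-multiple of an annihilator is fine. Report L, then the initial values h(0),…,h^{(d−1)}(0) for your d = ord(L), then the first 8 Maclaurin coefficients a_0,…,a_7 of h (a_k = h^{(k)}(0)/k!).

f: a_k = 0, 2, 0, -1/3, 0, 1/60, 0, -1/2520, …
g: a_k = 2, 6, 9, 9, 27/4, 81/20, 81/40, 243/280, …
h₀=f+g: left-lcm gives L₀, ord ≤ 3.
Integrate: L := L₀·Dx.
L = -3·Dx + Dx^2 - 3·Dx^3 + Dx^4  (order 4).
h: a_k = 0, 2, 4, 3, 13/6, 27/20, 61/90, 81/280, …
ICs: h(0) = 0, h′(0) = 2, h′′(0) = 8, h′′′(0) = 18.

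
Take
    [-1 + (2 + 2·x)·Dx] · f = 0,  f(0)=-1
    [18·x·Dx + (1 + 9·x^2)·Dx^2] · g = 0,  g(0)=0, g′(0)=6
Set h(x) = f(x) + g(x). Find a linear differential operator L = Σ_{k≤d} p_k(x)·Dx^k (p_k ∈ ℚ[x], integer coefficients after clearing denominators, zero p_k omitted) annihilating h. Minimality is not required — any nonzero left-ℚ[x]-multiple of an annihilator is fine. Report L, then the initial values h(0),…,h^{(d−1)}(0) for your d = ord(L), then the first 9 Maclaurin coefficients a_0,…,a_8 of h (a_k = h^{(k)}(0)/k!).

L = (-36 - 90·x + 972·x^2 + 486·x^3)·Dx + (-75 - 144·x + 1818·x^2 + 3888·x^3 + 1701·x^4)·Dx^2 + (-2 + 70·x + 108·x^2 + 684·x^3 + 1134·x^4 + 486·x^5)·Dx^3  (order 3).
h: a_k = -1, 11/2, 1/8, -289/16, 5/128, 124381/1280, 21/1024, -8958183/14336, 429/32768, …
ICs: h(0) = -1, h′(0) = 11/2, h′′(0) = 1/4.

f: a_k = -1, -1/2, 1/8, -1/16, 5/128, -7/256, 21/1024, -33/2048, 429/32768, …
g: a_k = 0, 6, 0, -18, 0, 486/5, 0, -4374/7, 0, …
L₀ := lclm(L_f,L_g); ord L₀ ≤ 1+2.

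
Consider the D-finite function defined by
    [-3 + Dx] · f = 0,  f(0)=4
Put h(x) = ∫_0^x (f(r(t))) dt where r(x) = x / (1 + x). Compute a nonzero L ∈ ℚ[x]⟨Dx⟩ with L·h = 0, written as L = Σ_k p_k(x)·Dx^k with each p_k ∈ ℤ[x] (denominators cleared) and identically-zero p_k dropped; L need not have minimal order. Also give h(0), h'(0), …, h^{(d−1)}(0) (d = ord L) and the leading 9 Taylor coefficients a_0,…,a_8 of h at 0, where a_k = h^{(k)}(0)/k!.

L = -3·Dx + (1 + 2·x + x^2)·Dx^2  (order 2).
h: a_k = 0, 4, 6, 2, -3/2, 3/10, 7/20, -69/140, 411/1120, …
ICs: h(0) = 0, h′(0) = 4.

f: a_k = 4, 12, 18, 18, 27/2, 81/10, 81/20, 243/140, 729/1120, …
Substitute x→r, Dx→(1/r')Dx; clear ⇒ L₀.
Integrate: L := L₀·Dx.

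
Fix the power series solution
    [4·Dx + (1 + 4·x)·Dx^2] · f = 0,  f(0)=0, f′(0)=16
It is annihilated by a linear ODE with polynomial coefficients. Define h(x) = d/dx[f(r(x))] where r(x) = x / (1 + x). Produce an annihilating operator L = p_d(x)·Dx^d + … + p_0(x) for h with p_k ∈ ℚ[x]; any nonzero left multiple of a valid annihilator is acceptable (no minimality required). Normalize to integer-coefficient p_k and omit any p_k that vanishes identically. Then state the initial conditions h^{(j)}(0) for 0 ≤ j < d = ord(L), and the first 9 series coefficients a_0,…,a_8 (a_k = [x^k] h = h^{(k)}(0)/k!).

L = (6 + 10·x) + (1 + 6·x + 5·x^2)·Dx  (order 1).
h: a_k = 16, -96, 496, -2496, 12496, -62496, 312496, -1562496, 7812496, …
ICs: h(0) = 16.

f: a_k = 0, 16, -32, 256/3, -256, 4096/5, -8192/3, 65536/7, -32768, …
f∘r: x↦r, Dx↦Dx/r' in L_f ⇒ L₀.
h=h₀': d/dx-closure on L₀ ⇒ L.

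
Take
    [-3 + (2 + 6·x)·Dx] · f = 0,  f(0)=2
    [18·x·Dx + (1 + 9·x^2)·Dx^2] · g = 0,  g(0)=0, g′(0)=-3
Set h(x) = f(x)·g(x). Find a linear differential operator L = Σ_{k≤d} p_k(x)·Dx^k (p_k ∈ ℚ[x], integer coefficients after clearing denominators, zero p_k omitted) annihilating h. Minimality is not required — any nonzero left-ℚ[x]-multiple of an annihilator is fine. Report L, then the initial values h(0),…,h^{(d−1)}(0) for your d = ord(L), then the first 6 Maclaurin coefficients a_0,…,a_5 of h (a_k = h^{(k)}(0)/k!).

f: a_k = 2, 3, -9/4, 27/8, -405/64, 1701/128, …
g: a_k = 0, -3, 0, 9, 0, -243/5, …
Sym-product of L_f,L_g gives L₀ (≤ ord 2).
L = (27 - 108·x - 81·x^2) + (-12 + 36·x + 324·x^2 + 324·x^3)·Dx + (4 + 24·x + 72·x^2 + 216·x^3 + 324·x^4)·Dx^2  (order 2).
h: a_k = 0, -6, -9, 99/4, 135/8, -31509/320, …
ICs: h(0) = 0, h′(0) = -6.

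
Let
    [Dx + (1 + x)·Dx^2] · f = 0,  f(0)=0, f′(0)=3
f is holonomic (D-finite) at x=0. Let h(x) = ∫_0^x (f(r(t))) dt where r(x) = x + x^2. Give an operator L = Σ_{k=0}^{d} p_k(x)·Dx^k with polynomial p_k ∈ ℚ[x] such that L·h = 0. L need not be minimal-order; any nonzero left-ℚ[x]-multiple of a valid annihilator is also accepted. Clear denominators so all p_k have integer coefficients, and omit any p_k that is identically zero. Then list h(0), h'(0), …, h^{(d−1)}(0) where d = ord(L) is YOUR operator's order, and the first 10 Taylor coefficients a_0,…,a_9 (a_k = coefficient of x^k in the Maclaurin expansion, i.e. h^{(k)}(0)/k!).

L = (-1 + 2·x + 2·x^2)·Dx^2 + (1 + 3·x + 3·x^2 + 2·x^3)·Dx^3  (order 3).
h: a_k = 0, 0, 3/2, 1/2, -1/2, 3/20, 1/10, -1/7, 3/56, 1/24, …
ICs: h(0) = 0, h′(0) = 0, h′′(0) = 3.

f: a_k = 0, 3, -3/2, 1, -3/4, 3/5, -1/2, 3/7, -3/8, 1/3, …
f∘r: x↦r, Dx↦Dx/r' in L_f ⇒ L₀.
Integrate: L := L₀·Dx.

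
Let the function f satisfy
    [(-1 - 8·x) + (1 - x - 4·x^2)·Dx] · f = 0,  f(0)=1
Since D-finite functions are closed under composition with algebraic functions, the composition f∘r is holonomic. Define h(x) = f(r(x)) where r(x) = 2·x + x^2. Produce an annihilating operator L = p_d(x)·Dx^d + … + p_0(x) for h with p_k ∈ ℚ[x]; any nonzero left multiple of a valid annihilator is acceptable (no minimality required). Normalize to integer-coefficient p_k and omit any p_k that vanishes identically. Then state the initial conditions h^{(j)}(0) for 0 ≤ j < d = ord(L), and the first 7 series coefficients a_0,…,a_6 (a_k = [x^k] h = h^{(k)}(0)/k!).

f: a_k = 1, 1, 5, 9, 29, 65, 181, …
Substitute x→r, Dx→(1/r')Dx; clear ⇒ L₀.
L = (2 + 34·x + 48·x^2 + 16·x^3) + (-1 + 2·x + 17·x^2 + 16·x^3 + 4·x^4)·Dx  (order 1).
h: a_k = 1, 2, 21, 92, 577, 3062, 17489, …
ICs: h(0) = 1.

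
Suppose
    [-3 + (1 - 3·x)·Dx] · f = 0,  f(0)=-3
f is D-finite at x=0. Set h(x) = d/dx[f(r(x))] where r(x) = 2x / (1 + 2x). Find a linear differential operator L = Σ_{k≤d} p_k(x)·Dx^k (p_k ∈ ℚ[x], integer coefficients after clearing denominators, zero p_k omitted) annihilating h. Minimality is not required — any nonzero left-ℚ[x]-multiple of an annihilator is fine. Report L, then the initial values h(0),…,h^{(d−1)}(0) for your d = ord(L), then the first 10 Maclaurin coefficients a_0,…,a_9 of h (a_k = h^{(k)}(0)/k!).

f: a_k = -3, -9, -27, -81, -243, -729, -2187, -6561, -19683, -59049, …
Substitute x→r, Dx→(1/r')Dx; clear ⇒ L₀.
Derive L from L₀ (diff closure).
L = 8 + (-1 + 4·x)·Dx  (order 1).
h: a_k = -18, -144, -864, -4608, -23040, -110592, -516096, -2359296, -10616832, -47185920, …
ICs: h(0) = -18.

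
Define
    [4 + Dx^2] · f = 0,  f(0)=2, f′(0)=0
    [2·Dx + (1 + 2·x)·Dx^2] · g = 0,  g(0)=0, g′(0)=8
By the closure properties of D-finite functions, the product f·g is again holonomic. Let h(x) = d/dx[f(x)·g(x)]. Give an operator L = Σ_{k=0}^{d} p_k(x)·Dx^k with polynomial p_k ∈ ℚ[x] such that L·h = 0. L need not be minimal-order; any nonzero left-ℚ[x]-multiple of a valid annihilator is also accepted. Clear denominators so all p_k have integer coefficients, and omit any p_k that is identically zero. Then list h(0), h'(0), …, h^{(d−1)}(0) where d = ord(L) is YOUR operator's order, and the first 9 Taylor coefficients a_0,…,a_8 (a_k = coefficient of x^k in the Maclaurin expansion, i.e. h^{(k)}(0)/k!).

L = (-400 - 1408·x - 2688·x^2 + 1536·x^3 + 11008·x^4 + 12288·x^5 + 4096·x^6) + (-192 - 512·x + 640·x^2 + 3840·x^3 + 5120·x^4 + 2048·x^5)·Dx + (-112 - 352·x - 224·x^2 + 2304·x^3 + 6272·x^4 + 6144·x^5 + 2048·x^6)·Dx^2 + (-48 - 128·x + 160·x^2 + 960·x^3 + 1280·x^4 + 512·x^5)·Dx^3 + (-3 + 112·x^2 + 480·x^3 + 880·x^4 + 768·x^5 + 256·x^6)·Dx^4  (order 4).
h: a_k = 16, -32, -32, 0, 96, -192, 1984/5, -37888/45, 36832/21, …
ICs: h(0) = 16, h′(0) = -32, h′′(0) = -64, h′′′(0) = 0.

f: a_k = 2, 0, -4, 0, 4/3, 0, -8/45, 0, 4/315, …
g: a_k = 0, 8, -8, 32/3, -16, 128/5, -128/3, 512/7, -128, …
Sym-product of L_f,L_g gives L₀ (≤ ord 4).
h₀' ⇒ L via d/dx closure of L₀.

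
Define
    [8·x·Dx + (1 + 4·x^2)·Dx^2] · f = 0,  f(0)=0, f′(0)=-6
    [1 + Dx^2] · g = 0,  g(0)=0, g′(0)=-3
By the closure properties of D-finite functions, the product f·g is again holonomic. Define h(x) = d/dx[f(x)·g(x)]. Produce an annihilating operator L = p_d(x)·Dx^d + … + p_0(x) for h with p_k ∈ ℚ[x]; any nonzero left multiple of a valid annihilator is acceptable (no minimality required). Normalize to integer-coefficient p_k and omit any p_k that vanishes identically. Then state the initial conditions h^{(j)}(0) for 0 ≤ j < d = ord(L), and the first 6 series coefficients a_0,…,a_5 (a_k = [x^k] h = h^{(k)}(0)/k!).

L = (3893 + 34584·x^2 + 286832·x^4 + 57600·x^6 + 768·x^8 - 10240·x^10 + 4096·x^12) + (2192·x + 44864·x^3 + 156160·x^5 + 51200·x^7 + 20480·x^9 + 16384·x^11)·Dx + (3978 + 36208·x^2 + 296160·x^4 + 76288·x^6 + 9728·x^8 - 4096·x^10 + 8192·x^12)·Dx^2 + (2192·x + 44864·x^3 + 156160·x^5 + 51200·x^7 + 20480·x^9 + 16384·x^11)·Dx^3 + (85 + 1624·x^2 + 9328·x^4 + 18688·x^6 + 8960·x^8 + 6144·x^10 + 4096·x^12)·Dx^4  (order 4).
h: a_k = 0, 36, 0, -108, 0, 741/2, …
ICs: h(0) = 0, h′(0) = 36, h′′(0) = 0, h′′′(0) = -648.

f: a_k = 0, -6, 0, 8, 0, -96/5, …
g: a_k = 0, -3, 0, 1/2, 0, -1/40, …
h₀=f·g: eliminate ⇒ L₀, order ≤ 2·2.
Differentiate: ansatz ord ≤ ord L₀ ⇒ L.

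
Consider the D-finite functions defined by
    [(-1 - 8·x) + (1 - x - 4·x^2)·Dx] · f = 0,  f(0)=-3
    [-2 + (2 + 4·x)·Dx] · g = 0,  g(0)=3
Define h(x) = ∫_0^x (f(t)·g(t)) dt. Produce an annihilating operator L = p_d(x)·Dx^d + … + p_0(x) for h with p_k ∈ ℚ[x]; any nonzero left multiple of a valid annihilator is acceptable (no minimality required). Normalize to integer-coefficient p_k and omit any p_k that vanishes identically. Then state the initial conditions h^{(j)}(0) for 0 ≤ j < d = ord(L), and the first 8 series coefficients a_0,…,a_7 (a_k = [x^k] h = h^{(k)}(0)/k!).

f: a_k = -3, -3, -15, -27, -87, -195, -543, -1323, …
g: a_k = 3, 3, -3/2, 3/2, -15/8, 21/8, -63/16, 99/16, …
Product ⇒ symmetric product L₀, ord ≤ 1.
∫: right-multiply L₀ by Dx.
L = (2 + 9·x + 12·x^2)·Dx + (-1 - x + 6·x^2 + 8·x^3)·Dx^2  (order 2).
h: a_k = 0, -9, -9, -33/2, -63/2, -2547/40, -1107/8, -33471/112, …
ICs: h(0) = 0, h′(0) = -9.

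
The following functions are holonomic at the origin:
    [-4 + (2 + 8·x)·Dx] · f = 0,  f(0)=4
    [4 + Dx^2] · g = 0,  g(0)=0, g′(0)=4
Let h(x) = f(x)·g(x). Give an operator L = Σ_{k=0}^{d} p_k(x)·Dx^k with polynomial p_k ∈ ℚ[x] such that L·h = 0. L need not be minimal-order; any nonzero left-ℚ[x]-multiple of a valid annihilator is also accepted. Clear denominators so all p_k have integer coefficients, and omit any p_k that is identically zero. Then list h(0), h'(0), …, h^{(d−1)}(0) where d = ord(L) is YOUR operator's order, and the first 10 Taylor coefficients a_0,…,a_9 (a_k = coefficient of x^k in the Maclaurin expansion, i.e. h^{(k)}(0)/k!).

L = (16 + 32·x + 64·x^2) + (-4 - 16·x)·Dx + (1 + 8·x + 16·x^2)·Dx^2  (order 2).
h: a_k = 0, 16, 32, -128/3, 128/3, -2048/15, 2048/5, -391168/315, 247808/63, -36438016/2835, …
ICs: h(0) = 0, h′(0) = 16.

f: a_k = 4, 8, -8, 16, -40, 112, -336, 1056, -3432, 11440, …
g: a_k = 0, 4, 0, -8/3, 0, 8/15, 0, -16/315, 0, 8/2835, …
L₀ := L_f ⊗_s L_g (sym. prod.), ord ≤ 2.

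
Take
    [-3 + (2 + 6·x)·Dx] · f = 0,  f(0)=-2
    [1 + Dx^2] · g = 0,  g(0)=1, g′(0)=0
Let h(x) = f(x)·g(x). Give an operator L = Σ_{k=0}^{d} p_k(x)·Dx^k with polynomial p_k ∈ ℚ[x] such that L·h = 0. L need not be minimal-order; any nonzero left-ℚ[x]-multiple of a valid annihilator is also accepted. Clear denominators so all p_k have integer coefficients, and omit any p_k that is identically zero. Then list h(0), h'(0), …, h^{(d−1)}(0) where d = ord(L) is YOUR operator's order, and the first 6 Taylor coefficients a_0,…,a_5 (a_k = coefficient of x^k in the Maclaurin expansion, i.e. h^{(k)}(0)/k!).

L = (31 + 24·x + 36·x^2) + (-12 - 36·x)·Dx + (4 + 24·x + 36·x^2)·Dx^2  (order 2).
h: a_k = -2, -3, 13/4, -15/8, 983/192, -1501/128, …
ICs: h(0) = -2, h′(0) = -3.

f: a_k = -2, -3, 9/4, -27/8, 405/64, -1701/128, …
g: a_k = 1, 0, -1/2, 0, 1/24, 0, …
Sym-product of L_f,L_g gives L₀ (≤ ord 2).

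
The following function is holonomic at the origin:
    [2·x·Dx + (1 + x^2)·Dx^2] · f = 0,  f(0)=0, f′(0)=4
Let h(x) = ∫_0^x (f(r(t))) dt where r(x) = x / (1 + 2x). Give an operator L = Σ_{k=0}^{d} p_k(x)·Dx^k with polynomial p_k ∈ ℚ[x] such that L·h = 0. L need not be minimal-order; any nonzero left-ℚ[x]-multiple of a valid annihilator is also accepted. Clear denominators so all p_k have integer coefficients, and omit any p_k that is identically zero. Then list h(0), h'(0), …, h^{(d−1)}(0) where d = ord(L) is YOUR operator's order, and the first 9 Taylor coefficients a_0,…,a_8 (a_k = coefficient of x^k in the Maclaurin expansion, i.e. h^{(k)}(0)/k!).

L = (4 + 10·x)·Dx^2 + (1 + 4·x + 5·x^2)·Dx^3  (order 3).
h: a_k = 0, 0, 2, -8/3, 11/3, -24/5, 82/15, -88/21, -29/14, …
ICs: h(0) = 0, h′(0) = 0, h′′(0) = 4.

f: a_k = 0, 4, 0, -4/3, 0, 4/5, 0, -4/7, 0, …
Change of var in L_f (x↦r) gives L₀.
h=∫h₀ ⇒ L = L₀·Dx.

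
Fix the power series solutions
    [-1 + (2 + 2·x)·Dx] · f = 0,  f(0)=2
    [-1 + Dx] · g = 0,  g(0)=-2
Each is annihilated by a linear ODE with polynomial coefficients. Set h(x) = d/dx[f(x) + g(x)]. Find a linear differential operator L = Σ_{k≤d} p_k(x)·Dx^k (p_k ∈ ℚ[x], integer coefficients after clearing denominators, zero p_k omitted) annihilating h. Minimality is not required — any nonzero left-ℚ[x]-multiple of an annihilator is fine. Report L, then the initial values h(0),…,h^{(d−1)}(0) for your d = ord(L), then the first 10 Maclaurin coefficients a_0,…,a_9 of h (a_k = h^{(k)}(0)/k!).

f: a_k = 2, 1, -1/4, 1/8, -5/64, 7/128, -21/512, 33/1024, -429/16384, 715/32768, …
g: a_k = -2, -2, -1, -1/3, -1/12, -1/60, -1/360, -1/2520, -1/20160, -1/181440, …
Weyl lclm of L_f,L_g ⇒ L₀ (ord ≤ 2).
Derive L from L₀ (diff closure).
L = (-5 - 2·x) + (-1 - 8·x - 4·x^2)·Dx + (6 + 10·x + 4·x^2)·Dx^2  (order 2).
h: a_k = -1, -5/2, -5/8, -31/48, 73/384, -1009/3840, 10267/46080, -135391/645120, 2026513/10321920, -34460449/185794560, …
ICs: h(0) = -1, h′(0) = -5/2.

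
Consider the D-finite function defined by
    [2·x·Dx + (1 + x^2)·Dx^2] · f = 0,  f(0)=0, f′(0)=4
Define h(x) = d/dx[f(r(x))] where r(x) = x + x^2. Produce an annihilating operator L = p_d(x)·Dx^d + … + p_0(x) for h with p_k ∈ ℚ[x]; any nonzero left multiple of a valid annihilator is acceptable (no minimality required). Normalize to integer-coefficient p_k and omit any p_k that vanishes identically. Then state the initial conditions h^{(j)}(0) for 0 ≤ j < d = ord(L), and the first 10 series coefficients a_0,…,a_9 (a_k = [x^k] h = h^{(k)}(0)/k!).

L = (-2 + 2·x + 8·x^2 + 12·x^3 + 6·x^4) + (1 + 2·x + x^2 + 4·x^3 + 5·x^4 + 2·x^5)·Dx  (order 1).
h: a_k = 4, 8, -4, -16, -16, 16, 52, 32, -68, -152, …
ICs: h(0) = 4.

f: a_k = 0, 4, 0, -4/3, 0, 4/5, 0, -4/7, 0, 4/9, …
f∘r: x↦r, Dx↦Dx/r' in L_f ⇒ L₀.
h=h₀': d/dx-closure on L₀ ⇒ L.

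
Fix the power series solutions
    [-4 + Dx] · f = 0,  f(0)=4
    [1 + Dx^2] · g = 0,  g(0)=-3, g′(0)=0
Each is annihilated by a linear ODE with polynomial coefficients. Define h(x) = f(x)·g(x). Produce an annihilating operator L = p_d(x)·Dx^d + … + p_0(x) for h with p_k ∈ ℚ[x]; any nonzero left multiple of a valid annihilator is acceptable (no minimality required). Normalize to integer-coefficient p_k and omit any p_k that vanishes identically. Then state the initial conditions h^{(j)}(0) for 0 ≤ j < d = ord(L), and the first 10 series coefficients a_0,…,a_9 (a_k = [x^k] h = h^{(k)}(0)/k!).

L = 17 - 8·Dx + Dx^2  (order 2).
h: a_k = -12, -48, -90, -104, -161/2, -202/5, -33/4, 727/105, 31679/3360, 50999/7560, …
ICs: h(0) = -12, h′(0) = -48.

f: a_k = 4, 16, 32, 128/3, 128/3, 512/15, 1024/45, 4096/315, 2048/315, 8192/2835, …
g: a_k = -3, 0, 3/2, 0, -1/8, 0, 1/240, 0, -1/13440, 0, …
Sym-product of L_f,L_g gives L₀ (≤ ord 2).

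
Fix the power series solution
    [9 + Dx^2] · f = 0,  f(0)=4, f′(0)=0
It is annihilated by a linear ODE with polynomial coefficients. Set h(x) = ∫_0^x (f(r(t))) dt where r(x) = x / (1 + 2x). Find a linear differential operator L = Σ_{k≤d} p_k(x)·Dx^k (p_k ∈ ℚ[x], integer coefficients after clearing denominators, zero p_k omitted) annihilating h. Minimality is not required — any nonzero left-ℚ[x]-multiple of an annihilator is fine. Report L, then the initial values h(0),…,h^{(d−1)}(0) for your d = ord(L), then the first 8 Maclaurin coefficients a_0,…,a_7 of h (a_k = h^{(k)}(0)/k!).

f: a_k = 4, 0, -18, 0, 27/2, 0, -81/20, 0, …
L₀ from L_f via x↦r, Dx↦r'^{-1}Dx.
∫: right-multiply L₀ by Dx.
L = 9·Dx + (4 + 24·x + 48·x^2 + 32·x^3)·Dx^2 + (1 + 8·x + 24·x^2 + 32·x^3 + 16·x^4)·Dx^3  (order 3).
h: a_k = 0, 4, 0, -6, 18, -81/2, 78, -2583/20, …
ICs: h(0) = 0, h′(0) = 4, h′′(0) = 0.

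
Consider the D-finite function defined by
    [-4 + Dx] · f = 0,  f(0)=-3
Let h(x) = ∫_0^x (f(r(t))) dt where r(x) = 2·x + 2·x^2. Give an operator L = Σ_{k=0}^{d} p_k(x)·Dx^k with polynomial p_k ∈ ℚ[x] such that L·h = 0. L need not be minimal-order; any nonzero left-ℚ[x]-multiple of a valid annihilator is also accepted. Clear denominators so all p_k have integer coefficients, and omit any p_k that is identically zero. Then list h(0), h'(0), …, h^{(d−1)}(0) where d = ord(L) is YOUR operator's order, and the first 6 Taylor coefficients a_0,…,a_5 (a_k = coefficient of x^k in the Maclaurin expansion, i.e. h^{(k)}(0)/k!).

f: a_k = -3, -12, -24, -32, -32, -128/5, …
Change of var in L_f (x↦r) gives L₀.
Integrate: L := L₀·Dx.
L = (-8 - 16·x)·Dx + Dx^2  (order 2).
h: a_k = 0, -3, -12, -40, -112, -1376/5, …
ICs: h(0) = 0, h′(0) = -3.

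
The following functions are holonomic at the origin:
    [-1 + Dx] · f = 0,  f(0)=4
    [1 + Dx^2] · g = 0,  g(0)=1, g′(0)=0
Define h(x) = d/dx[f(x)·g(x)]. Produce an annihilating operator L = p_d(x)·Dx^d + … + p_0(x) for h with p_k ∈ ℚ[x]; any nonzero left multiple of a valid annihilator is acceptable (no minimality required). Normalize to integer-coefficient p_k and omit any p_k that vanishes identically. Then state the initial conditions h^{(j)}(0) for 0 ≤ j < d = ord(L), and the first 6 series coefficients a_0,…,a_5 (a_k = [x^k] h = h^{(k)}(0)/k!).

L = 2 - 2·Dx + Dx^2  (order 2).
h: a_k = 4, 0, -4, -8/3, -2/3, 0, …
ICs: h(0) = 4, h′(0) = 0.

f: a_k = 4, 4, 2, 2/3, 1/6, 1/30, …
g: a_k = 1, 0, -1/2, 0, 1/24, 0, …
f·g: L₀ = L_f ⊗_s L_g, ord ≤ 1·2.
Differentiate: ansatz ord ≤ ord L₀ ⇒ L.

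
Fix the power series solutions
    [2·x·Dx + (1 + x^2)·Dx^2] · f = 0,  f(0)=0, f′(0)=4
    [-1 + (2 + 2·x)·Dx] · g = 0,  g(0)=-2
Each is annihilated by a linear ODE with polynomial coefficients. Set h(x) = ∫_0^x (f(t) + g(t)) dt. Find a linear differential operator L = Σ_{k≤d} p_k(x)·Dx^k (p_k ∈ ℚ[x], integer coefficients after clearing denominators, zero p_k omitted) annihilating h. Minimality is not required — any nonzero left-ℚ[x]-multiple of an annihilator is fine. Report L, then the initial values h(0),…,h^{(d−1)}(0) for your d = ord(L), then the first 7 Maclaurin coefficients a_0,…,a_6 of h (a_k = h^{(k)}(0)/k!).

f: a_k = 0, 4, 0, -4/3, 0, 4/5, 0, …
g: a_k = -2, -1, 1/4, -1/8, 5/64, -7/128, 21/512, …
L₀ := lclm(L_f,L_g); ord L₀ ≤ 2+1.
h=∫h₀ ⇒ L = L₀·Dx.
L = (-4 - 10·x + 12·x^2 + 6·x^3)·Dx^2 + (-11 - 16·x + 10·x^2 + 48·x^3 + 21·x^4)·Dx^3 + (-2 + 6·x + 12·x^2 + 12·x^3 + 14·x^4 + 6·x^5)·Dx^4  (order 4).
h: a_k = 0, -2, 3/2, 1/12, -35/96, 1/64, 159/1280, …
ICs: h(0) = 0, h′(0) = -2, h′′(0) = 3, h′′′(0) = 1/2.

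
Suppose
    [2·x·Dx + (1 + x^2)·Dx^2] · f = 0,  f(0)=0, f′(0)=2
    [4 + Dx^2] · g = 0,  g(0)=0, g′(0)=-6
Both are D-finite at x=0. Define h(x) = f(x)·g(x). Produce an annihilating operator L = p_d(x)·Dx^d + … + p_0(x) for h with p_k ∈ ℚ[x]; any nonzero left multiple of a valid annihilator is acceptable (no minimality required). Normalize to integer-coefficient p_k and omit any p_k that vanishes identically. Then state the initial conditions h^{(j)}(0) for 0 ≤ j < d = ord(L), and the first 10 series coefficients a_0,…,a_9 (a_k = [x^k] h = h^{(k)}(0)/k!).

f: a_k = 0, 2, 0, -2/3, 0, 2/5, 0, -2/7, 0, 2/9, …
g: a_k = 0, -6, 0, 4, 0, -4/5, 0, 8/105, 0, -4/945, …
L₀ := L_f ⊗_s L_g (sym. prod.), ord ≤ 4.
L = (160 + 464·x^2 + 464·x^4 + 256·x^6 + 64·x^8) + (96·x + 224·x^3 + 192·x^5 + 64·x^7)·Dx + (60 + 188·x^2 + 216·x^4 + 128·x^6 + 32·x^8)·Dx^2 + (24·x + 56·x^3 + 48·x^5 + 16·x^7)·Dx^3 + (5 + 18·x^2 + 25·x^4 + 16·x^6 + 4·x^8)·Dx^4  (order 4).
h: a_k = 0, 0, -12, 0, 12, 0, -20/3, 0, 4, 0, …
ICs: h(0) = 0, h′(0) = 0, h′′(0) = -24, h′′′(0) = 0.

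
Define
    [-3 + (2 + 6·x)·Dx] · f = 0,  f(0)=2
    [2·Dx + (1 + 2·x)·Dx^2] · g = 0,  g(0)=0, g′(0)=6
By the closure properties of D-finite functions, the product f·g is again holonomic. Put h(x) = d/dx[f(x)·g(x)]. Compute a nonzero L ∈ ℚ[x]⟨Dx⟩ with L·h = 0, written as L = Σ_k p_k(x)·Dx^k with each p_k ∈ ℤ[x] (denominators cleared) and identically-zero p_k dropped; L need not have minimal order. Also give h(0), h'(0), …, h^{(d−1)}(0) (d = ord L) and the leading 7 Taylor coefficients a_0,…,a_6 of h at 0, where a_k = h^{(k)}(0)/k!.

f: a_k = 2, 3, -9/4, 27/8, -405/64, 1701/128, -15309/512, …
g: a_k = 0, 6, -6, 8, -12, 96/5, -32, …
L₀ := L_f ⊗_s L_g (sym. prod.), ord ≤ 2.
Differentiate: ansatz ord ≤ ord L₀ ⇒ L.
L = (39 + 180·x + 108·x^2) + (116 + 756·x + 1512·x^2 + 864·x^3)·Dx + (20 + 184·x + 612·x^2 + 864·x^3 + 432·x^4)·Dx^2  (order 2).
h: a_k = 12, 12, -93/2, 135, -11811/32, 158691/160, -3402537/1280, …
ICs: h(0) = 12, h′(0) = 12.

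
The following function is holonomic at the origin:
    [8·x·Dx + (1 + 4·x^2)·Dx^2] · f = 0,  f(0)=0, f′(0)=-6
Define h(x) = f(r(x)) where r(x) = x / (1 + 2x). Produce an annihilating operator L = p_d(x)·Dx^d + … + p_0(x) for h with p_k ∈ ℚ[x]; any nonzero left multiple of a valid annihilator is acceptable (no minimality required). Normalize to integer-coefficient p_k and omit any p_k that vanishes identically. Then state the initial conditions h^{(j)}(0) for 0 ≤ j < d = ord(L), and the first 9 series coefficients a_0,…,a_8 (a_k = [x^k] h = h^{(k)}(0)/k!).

f: a_k = 0, -6, 0, 8, 0, -96/5, 0, 384/7, 0, …
L₀ from L_f via x↦r, Dx↦r'^{-1}Dx.
L = (4 + 16·x)·Dx + (1 + 4·x + 8·x^2)·Dx^2  (order 2).
h: a_k = 0, -6, 12, -16, 0, 384/5, -256, 3072/7, 0, …
ICs: h(0) = 0, h′(0) = -6.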